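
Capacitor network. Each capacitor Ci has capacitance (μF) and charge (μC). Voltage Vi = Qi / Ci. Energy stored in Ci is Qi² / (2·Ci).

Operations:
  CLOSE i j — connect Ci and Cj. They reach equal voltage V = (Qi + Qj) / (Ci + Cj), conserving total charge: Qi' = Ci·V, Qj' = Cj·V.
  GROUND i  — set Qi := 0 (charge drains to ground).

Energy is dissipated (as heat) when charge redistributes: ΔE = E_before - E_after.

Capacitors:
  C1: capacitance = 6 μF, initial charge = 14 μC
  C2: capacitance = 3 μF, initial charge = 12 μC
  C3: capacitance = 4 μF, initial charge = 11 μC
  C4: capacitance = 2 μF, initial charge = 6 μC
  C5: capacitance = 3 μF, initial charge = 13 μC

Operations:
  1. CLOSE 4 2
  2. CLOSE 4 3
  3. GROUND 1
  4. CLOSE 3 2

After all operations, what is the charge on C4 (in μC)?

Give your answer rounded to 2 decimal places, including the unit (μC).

Initial: C1(6μF, Q=14μC, V=2.33V), C2(3μF, Q=12μC, V=4.00V), C3(4μF, Q=11μC, V=2.75V), C4(2μF, Q=6μC, V=3.00V), C5(3μF, Q=13μC, V=4.33V)
Op 1: CLOSE 4-2: Q_total=18.00, C_total=5.00, V=3.60; Q4=7.20, Q2=10.80; dissipated=0.600
Op 2: CLOSE 4-3: Q_total=18.20, C_total=6.00, V=3.03; Q4=6.07, Q3=12.13; dissipated=0.482
Op 3: GROUND 1: Q1=0; energy lost=16.333
Op 4: CLOSE 3-2: Q_total=22.93, C_total=7.00, V=3.28; Q3=13.10, Q2=9.83; dissipated=0.275
Final charges: Q1=0.00, Q2=9.83, Q3=13.10, Q4=6.07, Q5=13.00

Answer: 6.07 μC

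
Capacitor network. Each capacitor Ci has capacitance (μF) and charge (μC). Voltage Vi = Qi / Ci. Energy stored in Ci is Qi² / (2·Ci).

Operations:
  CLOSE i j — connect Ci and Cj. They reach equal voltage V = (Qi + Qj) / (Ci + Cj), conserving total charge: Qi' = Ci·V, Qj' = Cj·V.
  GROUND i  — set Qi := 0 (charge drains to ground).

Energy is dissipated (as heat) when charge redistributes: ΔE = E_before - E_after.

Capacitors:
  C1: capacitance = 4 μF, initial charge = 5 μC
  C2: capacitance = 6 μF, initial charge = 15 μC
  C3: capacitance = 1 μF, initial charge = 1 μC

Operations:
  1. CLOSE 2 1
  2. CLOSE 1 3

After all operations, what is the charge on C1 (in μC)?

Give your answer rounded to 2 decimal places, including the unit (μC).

Answer: 7.20 μC

Derivation:
Initial: C1(4μF, Q=5μC, V=1.25V), C2(6μF, Q=15μC, V=2.50V), C3(1μF, Q=1μC, V=1.00V)
Op 1: CLOSE 2-1: Q_total=20.00, C_total=10.00, V=2.00; Q2=12.00, Q1=8.00; dissipated=1.875
Op 2: CLOSE 1-3: Q_total=9.00, C_total=5.00, V=1.80; Q1=7.20, Q3=1.80; dissipated=0.400
Final charges: Q1=7.20, Q2=12.00, Q3=1.80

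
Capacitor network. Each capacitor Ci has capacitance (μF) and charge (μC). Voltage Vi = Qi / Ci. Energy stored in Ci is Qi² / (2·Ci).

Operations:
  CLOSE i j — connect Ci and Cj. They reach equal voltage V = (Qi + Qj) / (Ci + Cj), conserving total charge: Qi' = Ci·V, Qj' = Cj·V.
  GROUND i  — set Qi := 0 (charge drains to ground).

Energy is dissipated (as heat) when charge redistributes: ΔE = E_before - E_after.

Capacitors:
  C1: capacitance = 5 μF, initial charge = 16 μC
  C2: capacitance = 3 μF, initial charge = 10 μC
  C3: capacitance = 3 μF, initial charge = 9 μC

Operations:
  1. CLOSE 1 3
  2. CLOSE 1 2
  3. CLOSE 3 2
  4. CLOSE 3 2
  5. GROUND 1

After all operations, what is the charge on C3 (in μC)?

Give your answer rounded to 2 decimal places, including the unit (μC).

Initial: C1(5μF, Q=16μC, V=3.20V), C2(3μF, Q=10μC, V=3.33V), C3(3μF, Q=9μC, V=3.00V)
Op 1: CLOSE 1-3: Q_total=25.00, C_total=8.00, V=3.12; Q1=15.62, Q3=9.38; dissipated=0.037
Op 2: CLOSE 1-2: Q_total=25.62, C_total=8.00, V=3.20; Q1=16.02, Q2=9.61; dissipated=0.041
Op 3: CLOSE 3-2: Q_total=18.98, C_total=6.00, V=3.16; Q3=9.49, Q2=9.49; dissipated=0.005
Op 4: CLOSE 3-2: Q_total=18.98, C_total=6.00, V=3.16; Q3=9.49, Q2=9.49; dissipated=0.000
Op 5: GROUND 1: Q1=0; energy lost=25.650
Final charges: Q1=0.00, Q2=9.49, Q3=9.49

Answer: 9.49 μC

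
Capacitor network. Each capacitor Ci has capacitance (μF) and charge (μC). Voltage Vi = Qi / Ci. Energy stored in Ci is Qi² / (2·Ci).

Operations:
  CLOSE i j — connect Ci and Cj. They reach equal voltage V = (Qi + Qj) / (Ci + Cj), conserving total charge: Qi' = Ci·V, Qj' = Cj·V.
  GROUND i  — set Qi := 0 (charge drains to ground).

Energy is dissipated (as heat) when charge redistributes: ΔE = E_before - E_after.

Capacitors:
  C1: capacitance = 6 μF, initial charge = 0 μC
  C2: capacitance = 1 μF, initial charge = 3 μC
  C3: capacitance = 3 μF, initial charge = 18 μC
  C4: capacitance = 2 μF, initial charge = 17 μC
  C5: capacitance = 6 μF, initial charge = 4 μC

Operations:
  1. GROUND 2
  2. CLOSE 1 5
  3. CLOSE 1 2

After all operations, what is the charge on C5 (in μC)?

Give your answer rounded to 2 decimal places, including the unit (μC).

Initial: C1(6μF, Q=0μC, V=0.00V), C2(1μF, Q=3μC, V=3.00V), C3(3μF, Q=18μC, V=6.00V), C4(2μF, Q=17μC, V=8.50V), C5(6μF, Q=4μC, V=0.67V)
Op 1: GROUND 2: Q2=0; energy lost=4.500
Op 2: CLOSE 1-5: Q_total=4.00, C_total=12.00, V=0.33; Q1=2.00, Q5=2.00; dissipated=0.667
Op 3: CLOSE 1-2: Q_total=2.00, C_total=7.00, V=0.29; Q1=1.71, Q2=0.29; dissipated=0.048
Final charges: Q1=1.71, Q2=0.29, Q3=18.00, Q4=17.00, Q5=2.00

Answer: 2.00 μC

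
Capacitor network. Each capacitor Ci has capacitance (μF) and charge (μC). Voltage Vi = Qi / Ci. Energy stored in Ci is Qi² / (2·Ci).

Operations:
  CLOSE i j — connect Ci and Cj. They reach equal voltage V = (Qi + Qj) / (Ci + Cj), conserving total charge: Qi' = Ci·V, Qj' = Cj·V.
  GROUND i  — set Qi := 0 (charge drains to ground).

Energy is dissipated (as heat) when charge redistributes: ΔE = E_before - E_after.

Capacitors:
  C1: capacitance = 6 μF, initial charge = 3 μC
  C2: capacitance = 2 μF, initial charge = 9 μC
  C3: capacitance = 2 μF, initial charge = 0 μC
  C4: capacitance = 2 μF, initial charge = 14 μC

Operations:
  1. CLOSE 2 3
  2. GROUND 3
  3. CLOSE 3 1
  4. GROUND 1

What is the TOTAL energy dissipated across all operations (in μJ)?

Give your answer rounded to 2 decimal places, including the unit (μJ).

Answer: 15.80 μJ

Derivation:
Initial: C1(6μF, Q=3μC, V=0.50V), C2(2μF, Q=9μC, V=4.50V), C3(2μF, Q=0μC, V=0.00V), C4(2μF, Q=14μC, V=7.00V)
Op 1: CLOSE 2-3: Q_total=9.00, C_total=4.00, V=2.25; Q2=4.50, Q3=4.50; dissipated=10.125
Op 2: GROUND 3: Q3=0; energy lost=5.062
Op 3: CLOSE 3-1: Q_total=3.00, C_total=8.00, V=0.38; Q3=0.75, Q1=2.25; dissipated=0.188
Op 4: GROUND 1: Q1=0; energy lost=0.422
Total dissipated: 15.797 μJ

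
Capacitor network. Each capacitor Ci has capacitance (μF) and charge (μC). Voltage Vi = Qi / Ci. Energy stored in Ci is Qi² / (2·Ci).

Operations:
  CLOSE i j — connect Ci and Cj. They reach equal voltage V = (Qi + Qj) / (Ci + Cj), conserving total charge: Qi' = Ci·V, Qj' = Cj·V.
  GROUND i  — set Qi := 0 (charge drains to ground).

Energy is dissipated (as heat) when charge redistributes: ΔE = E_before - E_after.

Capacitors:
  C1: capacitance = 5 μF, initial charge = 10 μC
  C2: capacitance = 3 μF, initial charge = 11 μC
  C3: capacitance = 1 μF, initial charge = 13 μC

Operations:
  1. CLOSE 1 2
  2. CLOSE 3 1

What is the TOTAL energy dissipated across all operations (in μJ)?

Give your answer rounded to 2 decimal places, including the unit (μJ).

Answer: 47.45 μJ

Derivation:
Initial: C1(5μF, Q=10μC, V=2.00V), C2(3μF, Q=11μC, V=3.67V), C3(1μF, Q=13μC, V=13.00V)
Op 1: CLOSE 1-2: Q_total=21.00, C_total=8.00, V=2.62; Q1=13.12, Q2=7.88; dissipated=2.604
Op 2: CLOSE 3-1: Q_total=26.12, C_total=6.00, V=4.35; Q3=4.35, Q1=21.77; dissipated=44.850
Total dissipated: 47.454 μJ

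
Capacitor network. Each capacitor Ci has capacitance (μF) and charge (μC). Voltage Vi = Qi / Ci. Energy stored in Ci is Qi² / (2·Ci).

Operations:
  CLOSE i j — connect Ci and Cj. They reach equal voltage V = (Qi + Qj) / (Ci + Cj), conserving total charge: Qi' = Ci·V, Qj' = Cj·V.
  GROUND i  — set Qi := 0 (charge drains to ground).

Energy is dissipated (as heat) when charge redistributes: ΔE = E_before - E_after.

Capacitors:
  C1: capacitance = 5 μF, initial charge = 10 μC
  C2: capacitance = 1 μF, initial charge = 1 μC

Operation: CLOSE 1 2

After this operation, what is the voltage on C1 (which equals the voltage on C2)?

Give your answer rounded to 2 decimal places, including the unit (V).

Answer: 1.83 V

Derivation:
Initial: C1(5μF, Q=10μC, V=2.00V), C2(1μF, Q=1μC, V=1.00V)
Op 1: CLOSE 1-2: Q_total=11.00, C_total=6.00, V=1.83; Q1=9.17, Q2=1.83; dissipated=0.417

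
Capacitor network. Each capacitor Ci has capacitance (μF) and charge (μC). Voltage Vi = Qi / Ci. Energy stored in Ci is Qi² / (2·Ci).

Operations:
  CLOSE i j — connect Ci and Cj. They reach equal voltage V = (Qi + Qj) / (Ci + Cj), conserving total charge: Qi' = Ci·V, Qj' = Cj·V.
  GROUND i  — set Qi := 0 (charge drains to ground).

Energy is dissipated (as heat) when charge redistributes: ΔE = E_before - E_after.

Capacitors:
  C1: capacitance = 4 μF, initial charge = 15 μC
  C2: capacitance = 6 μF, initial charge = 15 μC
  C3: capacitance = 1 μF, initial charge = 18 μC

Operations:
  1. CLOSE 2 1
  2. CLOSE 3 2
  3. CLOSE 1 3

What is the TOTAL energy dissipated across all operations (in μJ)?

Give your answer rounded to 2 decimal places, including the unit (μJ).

Initial: C1(4μF, Q=15μC, V=3.75V), C2(6μF, Q=15μC, V=2.50V), C3(1μF, Q=18μC, V=18.00V)
Op 1: CLOSE 2-1: Q_total=30.00, C_total=10.00, V=3.00; Q2=18.00, Q1=12.00; dissipated=1.875
Op 2: CLOSE 3-2: Q_total=36.00, C_total=7.00, V=5.14; Q3=5.14, Q2=30.86; dissipated=96.429
Op 3: CLOSE 1-3: Q_total=17.14, C_total=5.00, V=3.43; Q1=13.71, Q3=3.43; dissipated=1.837
Total dissipated: 100.140 μJ

Answer: 100.14 μJ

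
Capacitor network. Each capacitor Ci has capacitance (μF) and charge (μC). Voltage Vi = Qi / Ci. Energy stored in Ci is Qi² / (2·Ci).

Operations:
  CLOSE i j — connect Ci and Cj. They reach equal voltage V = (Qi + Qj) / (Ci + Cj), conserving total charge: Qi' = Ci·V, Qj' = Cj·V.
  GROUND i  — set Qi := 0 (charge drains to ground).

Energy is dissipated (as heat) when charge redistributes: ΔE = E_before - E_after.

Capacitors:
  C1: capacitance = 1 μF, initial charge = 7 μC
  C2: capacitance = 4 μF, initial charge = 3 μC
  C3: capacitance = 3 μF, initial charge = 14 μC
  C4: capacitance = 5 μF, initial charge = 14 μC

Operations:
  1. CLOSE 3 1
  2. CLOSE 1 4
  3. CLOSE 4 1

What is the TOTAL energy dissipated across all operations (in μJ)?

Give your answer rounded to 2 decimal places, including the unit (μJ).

Initial: C1(1μF, Q=7μC, V=7.00V), C2(4μF, Q=3μC, V=0.75V), C3(3μF, Q=14μC, V=4.67V), C4(5μF, Q=14μC, V=2.80V)
Op 1: CLOSE 3-1: Q_total=21.00, C_total=4.00, V=5.25; Q3=15.75, Q1=5.25; dissipated=2.042
Op 2: CLOSE 1-4: Q_total=19.25, C_total=6.00, V=3.21; Q1=3.21, Q4=16.04; dissipated=2.501
Op 3: CLOSE 4-1: Q_total=19.25, C_total=6.00, V=3.21; Q4=16.04, Q1=3.21; dissipated=0.000
Total dissipated: 4.543 μJ

Answer: 4.54 μJ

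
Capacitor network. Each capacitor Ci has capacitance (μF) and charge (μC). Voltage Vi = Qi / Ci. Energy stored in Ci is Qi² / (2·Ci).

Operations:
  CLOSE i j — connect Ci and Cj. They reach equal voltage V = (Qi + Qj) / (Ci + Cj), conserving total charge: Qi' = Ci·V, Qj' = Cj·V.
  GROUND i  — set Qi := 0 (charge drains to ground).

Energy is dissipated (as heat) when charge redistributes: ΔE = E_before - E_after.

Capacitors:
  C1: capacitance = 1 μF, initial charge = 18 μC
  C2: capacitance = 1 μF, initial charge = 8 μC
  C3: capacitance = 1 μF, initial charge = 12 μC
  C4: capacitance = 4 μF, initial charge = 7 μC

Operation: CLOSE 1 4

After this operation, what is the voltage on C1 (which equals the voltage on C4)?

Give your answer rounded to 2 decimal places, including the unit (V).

Answer: 5.00 V

Derivation:
Initial: C1(1μF, Q=18μC, V=18.00V), C2(1μF, Q=8μC, V=8.00V), C3(1μF, Q=12μC, V=12.00V), C4(4μF, Q=7μC, V=1.75V)
Op 1: CLOSE 1-4: Q_total=25.00, C_total=5.00, V=5.00; Q1=5.00, Q4=20.00; dissipated=105.625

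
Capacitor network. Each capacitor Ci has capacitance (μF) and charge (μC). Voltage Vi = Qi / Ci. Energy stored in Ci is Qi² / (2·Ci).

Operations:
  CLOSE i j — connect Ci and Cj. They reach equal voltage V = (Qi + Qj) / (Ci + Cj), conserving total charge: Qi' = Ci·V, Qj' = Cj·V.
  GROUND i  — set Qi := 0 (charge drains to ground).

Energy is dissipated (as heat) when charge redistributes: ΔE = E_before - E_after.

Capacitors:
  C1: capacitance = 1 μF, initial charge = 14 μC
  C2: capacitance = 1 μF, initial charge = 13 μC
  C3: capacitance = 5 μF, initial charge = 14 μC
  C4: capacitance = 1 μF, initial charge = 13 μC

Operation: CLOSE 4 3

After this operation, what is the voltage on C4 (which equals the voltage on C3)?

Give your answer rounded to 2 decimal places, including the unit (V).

Answer: 4.50 V

Derivation:
Initial: C1(1μF, Q=14μC, V=14.00V), C2(1μF, Q=13μC, V=13.00V), C3(5μF, Q=14μC, V=2.80V), C4(1μF, Q=13μC, V=13.00V)
Op 1: CLOSE 4-3: Q_total=27.00, C_total=6.00, V=4.50; Q4=4.50, Q3=22.50; dissipated=43.350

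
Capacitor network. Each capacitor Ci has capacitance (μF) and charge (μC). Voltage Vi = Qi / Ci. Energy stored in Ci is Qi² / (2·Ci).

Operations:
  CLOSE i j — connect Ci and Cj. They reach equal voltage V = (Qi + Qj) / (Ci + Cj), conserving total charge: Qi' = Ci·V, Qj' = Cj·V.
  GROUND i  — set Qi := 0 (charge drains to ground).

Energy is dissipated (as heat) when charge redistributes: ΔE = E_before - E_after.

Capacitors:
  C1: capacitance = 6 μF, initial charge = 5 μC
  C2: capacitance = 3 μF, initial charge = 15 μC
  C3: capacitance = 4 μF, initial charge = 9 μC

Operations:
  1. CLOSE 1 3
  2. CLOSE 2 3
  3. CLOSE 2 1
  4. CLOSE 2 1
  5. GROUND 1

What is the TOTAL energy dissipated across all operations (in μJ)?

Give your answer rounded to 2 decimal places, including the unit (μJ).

Initial: C1(6μF, Q=5μC, V=0.83V), C2(3μF, Q=15μC, V=5.00V), C3(4μF, Q=9μC, V=2.25V)
Op 1: CLOSE 1-3: Q_total=14.00, C_total=10.00, V=1.40; Q1=8.40, Q3=5.60; dissipated=2.408
Op 2: CLOSE 2-3: Q_total=20.60, C_total=7.00, V=2.94; Q2=8.83, Q3=11.77; dissipated=11.109
Op 3: CLOSE 2-1: Q_total=17.23, C_total=9.00, V=1.91; Q2=5.74, Q1=11.49; dissipated=2.380
Op 4: CLOSE 2-1: Q_total=17.23, C_total=9.00, V=1.91; Q2=5.74, Q1=11.49; dissipated=0.000
Op 5: GROUND 1: Q1=0; energy lost=10.993
Total dissipated: 26.891 μJ

Answer: 26.89 μJ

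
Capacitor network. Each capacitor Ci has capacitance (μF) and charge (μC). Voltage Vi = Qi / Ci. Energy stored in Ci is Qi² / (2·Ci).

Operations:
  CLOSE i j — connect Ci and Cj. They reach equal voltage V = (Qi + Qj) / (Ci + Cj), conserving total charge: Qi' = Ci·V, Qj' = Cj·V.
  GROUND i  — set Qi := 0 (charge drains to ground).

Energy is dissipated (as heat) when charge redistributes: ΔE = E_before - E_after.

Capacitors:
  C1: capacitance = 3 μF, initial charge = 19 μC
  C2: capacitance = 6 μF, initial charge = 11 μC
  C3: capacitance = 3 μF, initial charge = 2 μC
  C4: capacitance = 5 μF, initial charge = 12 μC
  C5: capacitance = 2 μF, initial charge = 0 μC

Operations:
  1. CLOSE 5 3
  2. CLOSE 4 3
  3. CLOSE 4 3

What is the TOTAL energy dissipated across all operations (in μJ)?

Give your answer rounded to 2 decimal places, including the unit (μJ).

Answer: 4.02 μJ

Derivation:
Initial: C1(3μF, Q=19μC, V=6.33V), C2(6μF, Q=11μC, V=1.83V), C3(3μF, Q=2μC, V=0.67V), C4(5μF, Q=12μC, V=2.40V), C5(2μF, Q=0μC, V=0.00V)
Op 1: CLOSE 5-3: Q_total=2.00, C_total=5.00, V=0.40; Q5=0.80, Q3=1.20; dissipated=0.267
Op 2: CLOSE 4-3: Q_total=13.20, C_total=8.00, V=1.65; Q4=8.25, Q3=4.95; dissipated=3.750
Op 3: CLOSE 4-3: Q_total=13.20, C_total=8.00, V=1.65; Q4=8.25, Q3=4.95; dissipated=0.000
Total dissipated: 4.017 μJ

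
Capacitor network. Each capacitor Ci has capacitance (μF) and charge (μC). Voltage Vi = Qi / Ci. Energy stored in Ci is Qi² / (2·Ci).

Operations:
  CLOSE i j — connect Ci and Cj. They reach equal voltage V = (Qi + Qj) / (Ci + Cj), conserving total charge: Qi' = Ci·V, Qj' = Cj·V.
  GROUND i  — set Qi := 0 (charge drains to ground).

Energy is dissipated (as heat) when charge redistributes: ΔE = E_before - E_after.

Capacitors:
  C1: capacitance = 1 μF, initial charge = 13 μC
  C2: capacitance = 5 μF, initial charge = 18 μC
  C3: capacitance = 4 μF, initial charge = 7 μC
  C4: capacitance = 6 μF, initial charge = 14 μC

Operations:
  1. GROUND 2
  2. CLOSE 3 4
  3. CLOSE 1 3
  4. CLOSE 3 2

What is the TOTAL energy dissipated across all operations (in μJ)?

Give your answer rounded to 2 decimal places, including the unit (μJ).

Answer: 100.69 μJ

Derivation:
Initial: C1(1μF, Q=13μC, V=13.00V), C2(5μF, Q=18μC, V=3.60V), C3(4μF, Q=7μC, V=1.75V), C4(6μF, Q=14μC, V=2.33V)
Op 1: GROUND 2: Q2=0; energy lost=32.400
Op 2: CLOSE 3-4: Q_total=21.00, C_total=10.00, V=2.10; Q3=8.40, Q4=12.60; dissipated=0.408
Op 3: CLOSE 1-3: Q_total=21.40, C_total=5.00, V=4.28; Q1=4.28, Q3=17.12; dissipated=47.524
Op 4: CLOSE 3-2: Q_total=17.12, C_total=9.00, V=1.90; Q3=7.61, Q2=9.51; dissipated=20.354
Total dissipated: 100.686 μJ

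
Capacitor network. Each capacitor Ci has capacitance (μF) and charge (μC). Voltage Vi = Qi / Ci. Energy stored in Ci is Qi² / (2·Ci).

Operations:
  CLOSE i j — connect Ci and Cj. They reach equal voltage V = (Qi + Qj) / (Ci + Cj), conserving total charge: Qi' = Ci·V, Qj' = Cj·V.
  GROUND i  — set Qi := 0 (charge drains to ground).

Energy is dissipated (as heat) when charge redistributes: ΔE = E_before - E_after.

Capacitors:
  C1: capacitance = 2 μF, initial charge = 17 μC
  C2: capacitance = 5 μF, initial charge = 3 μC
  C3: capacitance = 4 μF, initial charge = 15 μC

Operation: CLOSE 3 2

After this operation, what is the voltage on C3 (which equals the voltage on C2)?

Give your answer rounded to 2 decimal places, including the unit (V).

Initial: C1(2μF, Q=17μC, V=8.50V), C2(5μF, Q=3μC, V=0.60V), C3(4μF, Q=15μC, V=3.75V)
Op 1: CLOSE 3-2: Q_total=18.00, C_total=9.00, V=2.00; Q3=8.00, Q2=10.00; dissipated=11.025

Answer: 2.00 V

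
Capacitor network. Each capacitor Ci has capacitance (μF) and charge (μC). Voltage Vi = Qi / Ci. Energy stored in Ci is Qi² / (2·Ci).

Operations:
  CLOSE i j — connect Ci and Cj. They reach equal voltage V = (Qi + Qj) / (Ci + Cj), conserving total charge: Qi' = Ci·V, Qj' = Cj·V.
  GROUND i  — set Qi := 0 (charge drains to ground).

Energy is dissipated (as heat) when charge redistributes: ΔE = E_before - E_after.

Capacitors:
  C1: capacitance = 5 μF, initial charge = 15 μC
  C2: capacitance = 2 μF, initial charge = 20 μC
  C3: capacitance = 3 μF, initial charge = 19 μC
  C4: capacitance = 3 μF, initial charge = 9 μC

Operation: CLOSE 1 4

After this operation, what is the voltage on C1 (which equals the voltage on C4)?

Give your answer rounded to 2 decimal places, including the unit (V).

Answer: 3.00 V

Derivation:
Initial: C1(5μF, Q=15μC, V=3.00V), C2(2μF, Q=20μC, V=10.00V), C3(3μF, Q=19μC, V=6.33V), C4(3μF, Q=9μC, V=3.00V)
Op 1: CLOSE 1-4: Q_total=24.00, C_total=8.00, V=3.00; Q1=15.00, Q4=9.00; dissipated=0.000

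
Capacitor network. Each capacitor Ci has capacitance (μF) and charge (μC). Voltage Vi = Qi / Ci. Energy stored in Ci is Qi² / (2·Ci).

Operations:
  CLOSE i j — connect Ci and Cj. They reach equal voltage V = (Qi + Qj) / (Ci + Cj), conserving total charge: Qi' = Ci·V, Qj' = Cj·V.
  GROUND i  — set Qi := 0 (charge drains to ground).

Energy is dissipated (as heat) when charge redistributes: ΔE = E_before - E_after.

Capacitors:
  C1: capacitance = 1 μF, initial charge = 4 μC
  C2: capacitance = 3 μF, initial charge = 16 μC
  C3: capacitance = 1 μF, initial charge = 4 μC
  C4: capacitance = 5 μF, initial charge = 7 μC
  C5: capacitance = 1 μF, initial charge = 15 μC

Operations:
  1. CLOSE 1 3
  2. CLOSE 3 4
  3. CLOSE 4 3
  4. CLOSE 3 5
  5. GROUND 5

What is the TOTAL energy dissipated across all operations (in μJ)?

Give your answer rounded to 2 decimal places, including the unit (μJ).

Answer: 81.58 μJ

Derivation:
Initial: C1(1μF, Q=4μC, V=4.00V), C2(3μF, Q=16μC, V=5.33V), C3(1μF, Q=4μC, V=4.00V), C4(5μF, Q=7μC, V=1.40V), C5(1μF, Q=15μC, V=15.00V)
Op 1: CLOSE 1-3: Q_total=8.00, C_total=2.00, V=4.00; Q1=4.00, Q3=4.00; dissipated=0.000
Op 2: CLOSE 3-4: Q_total=11.00, C_total=6.00, V=1.83; Q3=1.83, Q4=9.17; dissipated=2.817
Op 3: CLOSE 4-3: Q_total=11.00, C_total=6.00, V=1.83; Q4=9.17, Q3=1.83; dissipated=0.000
Op 4: CLOSE 3-5: Q_total=16.83, C_total=2.00, V=8.42; Q3=8.42, Q5=8.42; dissipated=43.340
Op 5: GROUND 5: Q5=0; energy lost=35.420
Total dissipated: 81.577 μJ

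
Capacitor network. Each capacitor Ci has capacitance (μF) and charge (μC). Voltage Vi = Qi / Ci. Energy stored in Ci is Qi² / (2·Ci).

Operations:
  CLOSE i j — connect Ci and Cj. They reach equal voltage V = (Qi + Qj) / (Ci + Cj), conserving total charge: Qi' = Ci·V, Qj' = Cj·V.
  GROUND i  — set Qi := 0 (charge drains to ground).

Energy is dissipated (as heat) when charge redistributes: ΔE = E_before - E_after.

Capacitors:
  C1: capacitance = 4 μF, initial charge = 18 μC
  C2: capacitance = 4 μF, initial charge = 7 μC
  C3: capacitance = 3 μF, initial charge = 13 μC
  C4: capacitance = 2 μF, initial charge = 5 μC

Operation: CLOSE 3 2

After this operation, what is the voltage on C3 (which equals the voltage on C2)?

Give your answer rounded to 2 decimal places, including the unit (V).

Answer: 2.86 V

Derivation:
Initial: C1(4μF, Q=18μC, V=4.50V), C2(4μF, Q=7μC, V=1.75V), C3(3μF, Q=13μC, V=4.33V), C4(2μF, Q=5μC, V=2.50V)
Op 1: CLOSE 3-2: Q_total=20.00, C_total=7.00, V=2.86; Q3=8.57, Q2=11.43; dissipated=5.720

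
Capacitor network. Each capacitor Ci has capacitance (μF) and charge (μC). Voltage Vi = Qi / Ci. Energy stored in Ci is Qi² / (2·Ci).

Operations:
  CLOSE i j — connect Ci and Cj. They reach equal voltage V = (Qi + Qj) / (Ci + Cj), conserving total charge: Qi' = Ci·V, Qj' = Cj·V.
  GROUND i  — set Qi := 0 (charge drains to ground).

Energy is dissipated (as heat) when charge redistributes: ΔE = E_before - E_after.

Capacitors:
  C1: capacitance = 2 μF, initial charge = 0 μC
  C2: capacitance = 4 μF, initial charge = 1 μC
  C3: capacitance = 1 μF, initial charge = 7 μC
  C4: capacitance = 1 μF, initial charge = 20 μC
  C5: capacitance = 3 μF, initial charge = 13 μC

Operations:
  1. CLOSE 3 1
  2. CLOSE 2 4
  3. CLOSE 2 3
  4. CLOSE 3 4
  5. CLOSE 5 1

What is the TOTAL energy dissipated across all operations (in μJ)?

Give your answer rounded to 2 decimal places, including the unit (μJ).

Initial: C1(2μF, Q=0μC, V=0.00V), C2(4μF, Q=1μC, V=0.25V), C3(1μF, Q=7μC, V=7.00V), C4(1μF, Q=20μC, V=20.00V), C5(3μF, Q=13μC, V=4.33V)
Op 1: CLOSE 3-1: Q_total=7.00, C_total=3.00, V=2.33; Q3=2.33, Q1=4.67; dissipated=16.333
Op 2: CLOSE 2-4: Q_total=21.00, C_total=5.00, V=4.20; Q2=16.80, Q4=4.20; dissipated=156.025
Op 3: CLOSE 2-3: Q_total=19.13, C_total=5.00, V=3.83; Q2=15.31, Q3=3.83; dissipated=1.394
Op 4: CLOSE 3-4: Q_total=8.03, C_total=2.00, V=4.01; Q3=4.01, Q4=4.01; dissipated=0.035
Op 5: CLOSE 5-1: Q_total=17.67, C_total=5.00, V=3.53; Q5=10.60, Q1=7.07; dissipated=2.400
Total dissipated: 176.187 μJ

Answer: 176.19 μJ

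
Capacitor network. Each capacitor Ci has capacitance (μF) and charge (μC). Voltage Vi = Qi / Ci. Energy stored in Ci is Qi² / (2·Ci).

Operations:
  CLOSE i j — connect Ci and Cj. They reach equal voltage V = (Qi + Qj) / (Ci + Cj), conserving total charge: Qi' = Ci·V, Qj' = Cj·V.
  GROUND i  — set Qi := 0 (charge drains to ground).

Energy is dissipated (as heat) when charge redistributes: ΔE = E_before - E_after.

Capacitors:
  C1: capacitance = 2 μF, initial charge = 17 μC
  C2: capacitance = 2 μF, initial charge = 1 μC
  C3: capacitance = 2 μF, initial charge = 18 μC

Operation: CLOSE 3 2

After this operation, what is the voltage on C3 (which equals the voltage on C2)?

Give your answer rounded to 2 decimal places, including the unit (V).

Initial: C1(2μF, Q=17μC, V=8.50V), C2(2μF, Q=1μC, V=0.50V), C3(2μF, Q=18μC, V=9.00V)
Op 1: CLOSE 3-2: Q_total=19.00, C_total=4.00, V=4.75; Q3=9.50, Q2=9.50; dissipated=36.125

Answer: 4.75 V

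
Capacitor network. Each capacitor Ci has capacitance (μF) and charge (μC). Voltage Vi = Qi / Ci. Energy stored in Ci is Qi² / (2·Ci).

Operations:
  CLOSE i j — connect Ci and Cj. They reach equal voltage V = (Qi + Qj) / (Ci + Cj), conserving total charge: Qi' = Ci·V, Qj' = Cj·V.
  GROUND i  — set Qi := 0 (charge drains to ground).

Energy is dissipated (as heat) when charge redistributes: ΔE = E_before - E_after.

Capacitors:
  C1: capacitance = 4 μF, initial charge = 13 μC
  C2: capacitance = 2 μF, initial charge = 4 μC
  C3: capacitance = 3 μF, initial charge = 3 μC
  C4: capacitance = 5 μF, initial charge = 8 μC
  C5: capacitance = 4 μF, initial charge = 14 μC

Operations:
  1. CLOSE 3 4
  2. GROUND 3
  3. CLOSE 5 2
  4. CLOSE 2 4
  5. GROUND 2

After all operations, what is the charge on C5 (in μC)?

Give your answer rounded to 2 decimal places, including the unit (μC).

Initial: C1(4μF, Q=13μC, V=3.25V), C2(2μF, Q=4μC, V=2.00V), C3(3μF, Q=3μC, V=1.00V), C4(5μF, Q=8μC, V=1.60V), C5(4μF, Q=14μC, V=3.50V)
Op 1: CLOSE 3-4: Q_total=11.00, C_total=8.00, V=1.38; Q3=4.12, Q4=6.88; dissipated=0.338
Op 2: GROUND 3: Q3=0; energy lost=2.836
Op 3: CLOSE 5-2: Q_total=18.00, C_total=6.00, V=3.00; Q5=12.00, Q2=6.00; dissipated=1.500
Op 4: CLOSE 2-4: Q_total=12.88, C_total=7.00, V=1.84; Q2=3.68, Q4=9.20; dissipated=1.886
Op 5: GROUND 2: Q2=0; energy lost=3.383
Final charges: Q1=13.00, Q2=0.00, Q3=0.00, Q4=9.20, Q5=12.00

Answer: 12.00 μC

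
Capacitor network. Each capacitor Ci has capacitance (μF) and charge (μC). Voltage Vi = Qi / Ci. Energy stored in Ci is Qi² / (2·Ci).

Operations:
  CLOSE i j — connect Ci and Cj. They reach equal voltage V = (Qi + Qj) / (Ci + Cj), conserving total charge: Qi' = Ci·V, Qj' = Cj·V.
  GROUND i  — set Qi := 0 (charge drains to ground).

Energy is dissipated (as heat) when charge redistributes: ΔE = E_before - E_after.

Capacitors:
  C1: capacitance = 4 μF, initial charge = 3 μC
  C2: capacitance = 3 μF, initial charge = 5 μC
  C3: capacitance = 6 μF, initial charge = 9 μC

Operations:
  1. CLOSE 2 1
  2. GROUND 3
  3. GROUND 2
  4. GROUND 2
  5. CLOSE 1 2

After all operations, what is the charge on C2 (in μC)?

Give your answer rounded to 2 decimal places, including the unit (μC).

Initial: C1(4μF, Q=3μC, V=0.75V), C2(3μF, Q=5μC, V=1.67V), C3(6μF, Q=9μC, V=1.50V)
Op 1: CLOSE 2-1: Q_total=8.00, C_total=7.00, V=1.14; Q2=3.43, Q1=4.57; dissipated=0.720
Op 2: GROUND 3: Q3=0; energy lost=6.750
Op 3: GROUND 2: Q2=0; energy lost=1.959
Op 4: GROUND 2: Q2=0; energy lost=0.000
Op 5: CLOSE 1-2: Q_total=4.57, C_total=7.00, V=0.65; Q1=2.61, Q2=1.96; dissipated=1.120
Final charges: Q1=2.61, Q2=1.96, Q3=0.00

Answer: 1.96 μC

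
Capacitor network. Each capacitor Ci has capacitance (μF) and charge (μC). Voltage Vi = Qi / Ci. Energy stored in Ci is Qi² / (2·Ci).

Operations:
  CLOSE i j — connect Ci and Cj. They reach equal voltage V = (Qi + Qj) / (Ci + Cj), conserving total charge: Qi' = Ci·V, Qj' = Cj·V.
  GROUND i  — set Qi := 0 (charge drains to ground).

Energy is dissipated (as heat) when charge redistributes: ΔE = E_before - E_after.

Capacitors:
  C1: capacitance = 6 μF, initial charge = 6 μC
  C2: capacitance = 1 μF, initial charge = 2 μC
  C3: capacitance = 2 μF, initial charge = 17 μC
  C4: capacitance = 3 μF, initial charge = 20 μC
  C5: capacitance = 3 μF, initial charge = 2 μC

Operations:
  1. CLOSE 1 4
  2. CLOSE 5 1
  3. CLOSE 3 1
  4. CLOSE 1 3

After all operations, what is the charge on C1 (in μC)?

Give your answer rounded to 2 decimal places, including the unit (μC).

Initial: C1(6μF, Q=6μC, V=1.00V), C2(1μF, Q=2μC, V=2.00V), C3(2μF, Q=17μC, V=8.50V), C4(3μF, Q=20μC, V=6.67V), C5(3μF, Q=2μC, V=0.67V)
Op 1: CLOSE 1-4: Q_total=26.00, C_total=9.00, V=2.89; Q1=17.33, Q4=8.67; dissipated=32.111
Op 2: CLOSE 5-1: Q_total=19.33, C_total=9.00, V=2.15; Q5=6.44, Q1=12.89; dissipated=4.938
Op 3: CLOSE 3-1: Q_total=29.89, C_total=8.00, V=3.74; Q3=7.47, Q1=22.42; dissipated=30.260
Op 4: CLOSE 1-3: Q_total=29.89, C_total=8.00, V=3.74; Q1=22.42, Q3=7.47; dissipated=0.000
Final charges: Q1=22.42, Q2=2.00, Q3=7.47, Q4=8.67, Q5=6.44

Answer: 22.42 μC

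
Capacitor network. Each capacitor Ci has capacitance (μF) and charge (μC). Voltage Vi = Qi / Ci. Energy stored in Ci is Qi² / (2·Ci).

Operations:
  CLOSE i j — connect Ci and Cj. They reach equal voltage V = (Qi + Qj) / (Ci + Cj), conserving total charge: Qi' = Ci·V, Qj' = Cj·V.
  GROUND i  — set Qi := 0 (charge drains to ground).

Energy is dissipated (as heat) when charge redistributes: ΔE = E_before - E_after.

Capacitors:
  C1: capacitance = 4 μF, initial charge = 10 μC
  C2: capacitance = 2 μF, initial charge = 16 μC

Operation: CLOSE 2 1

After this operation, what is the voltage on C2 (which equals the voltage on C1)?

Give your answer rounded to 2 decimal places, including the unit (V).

Initial: C1(4μF, Q=10μC, V=2.50V), C2(2μF, Q=16μC, V=8.00V)
Op 1: CLOSE 2-1: Q_total=26.00, C_total=6.00, V=4.33; Q2=8.67, Q1=17.33; dissipated=20.167

Answer: 4.33 V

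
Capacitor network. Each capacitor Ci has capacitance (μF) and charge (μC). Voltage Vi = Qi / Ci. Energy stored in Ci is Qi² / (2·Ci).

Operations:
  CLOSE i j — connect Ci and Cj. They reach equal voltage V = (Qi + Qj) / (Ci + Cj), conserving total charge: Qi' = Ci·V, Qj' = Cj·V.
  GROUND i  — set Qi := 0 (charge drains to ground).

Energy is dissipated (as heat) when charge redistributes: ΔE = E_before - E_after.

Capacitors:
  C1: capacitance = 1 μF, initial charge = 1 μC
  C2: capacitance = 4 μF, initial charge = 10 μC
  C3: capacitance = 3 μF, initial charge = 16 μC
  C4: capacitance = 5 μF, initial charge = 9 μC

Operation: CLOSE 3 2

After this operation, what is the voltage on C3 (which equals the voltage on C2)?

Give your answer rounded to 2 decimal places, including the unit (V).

Answer: 3.71 V

Derivation:
Initial: C1(1μF, Q=1μC, V=1.00V), C2(4μF, Q=10μC, V=2.50V), C3(3μF, Q=16μC, V=5.33V), C4(5μF, Q=9μC, V=1.80V)
Op 1: CLOSE 3-2: Q_total=26.00, C_total=7.00, V=3.71; Q3=11.14, Q2=14.86; dissipated=6.881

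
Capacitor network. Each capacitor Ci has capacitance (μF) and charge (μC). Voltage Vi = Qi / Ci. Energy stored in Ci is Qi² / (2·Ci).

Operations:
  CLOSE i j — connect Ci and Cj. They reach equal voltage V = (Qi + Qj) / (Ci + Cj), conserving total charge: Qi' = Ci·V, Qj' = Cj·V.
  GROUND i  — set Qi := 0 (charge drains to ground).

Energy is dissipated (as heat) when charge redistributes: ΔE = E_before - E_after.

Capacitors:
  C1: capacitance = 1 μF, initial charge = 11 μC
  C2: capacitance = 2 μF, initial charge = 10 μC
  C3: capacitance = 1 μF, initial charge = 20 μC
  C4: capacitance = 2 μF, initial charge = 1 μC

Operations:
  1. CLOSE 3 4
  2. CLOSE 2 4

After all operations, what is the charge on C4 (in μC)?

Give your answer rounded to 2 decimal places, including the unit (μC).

Initial: C1(1μF, Q=11μC, V=11.00V), C2(2μF, Q=10μC, V=5.00V), C3(1μF, Q=20μC, V=20.00V), C4(2μF, Q=1μC, V=0.50V)
Op 1: CLOSE 3-4: Q_total=21.00, C_total=3.00, V=7.00; Q3=7.00, Q4=14.00; dissipated=126.750
Op 2: CLOSE 2-4: Q_total=24.00, C_total=4.00, V=6.00; Q2=12.00, Q4=12.00; dissipated=2.000
Final charges: Q1=11.00, Q2=12.00, Q3=7.00, Q4=12.00

Answer: 12.00 μC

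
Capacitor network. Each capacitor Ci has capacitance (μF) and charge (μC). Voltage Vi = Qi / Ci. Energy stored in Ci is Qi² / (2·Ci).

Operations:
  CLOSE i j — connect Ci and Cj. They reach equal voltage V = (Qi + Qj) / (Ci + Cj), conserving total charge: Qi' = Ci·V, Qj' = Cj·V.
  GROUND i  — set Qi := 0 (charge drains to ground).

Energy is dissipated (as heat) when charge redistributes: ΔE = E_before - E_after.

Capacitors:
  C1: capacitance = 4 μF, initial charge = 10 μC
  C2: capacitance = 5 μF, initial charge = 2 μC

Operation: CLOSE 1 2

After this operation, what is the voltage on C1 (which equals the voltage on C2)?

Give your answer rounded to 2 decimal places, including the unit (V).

Initial: C1(4μF, Q=10μC, V=2.50V), C2(5μF, Q=2μC, V=0.40V)
Op 1: CLOSE 1-2: Q_total=12.00, C_total=9.00, V=1.33; Q1=5.33, Q2=6.67; dissipated=4.900

Answer: 1.33 V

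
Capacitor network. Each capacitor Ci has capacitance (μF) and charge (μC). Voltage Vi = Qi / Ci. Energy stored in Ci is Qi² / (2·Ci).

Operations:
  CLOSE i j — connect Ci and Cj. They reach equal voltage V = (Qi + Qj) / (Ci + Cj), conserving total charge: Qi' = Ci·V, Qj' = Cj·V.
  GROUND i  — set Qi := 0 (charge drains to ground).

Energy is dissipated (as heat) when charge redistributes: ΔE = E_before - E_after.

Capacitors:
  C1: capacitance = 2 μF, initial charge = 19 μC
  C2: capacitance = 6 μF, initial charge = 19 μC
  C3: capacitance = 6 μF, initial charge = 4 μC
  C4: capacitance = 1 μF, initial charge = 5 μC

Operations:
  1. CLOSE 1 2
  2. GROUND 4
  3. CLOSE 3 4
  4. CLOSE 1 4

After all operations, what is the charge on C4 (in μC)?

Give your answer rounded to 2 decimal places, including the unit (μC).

Answer: 3.36 μC

Derivation:
Initial: C1(2μF, Q=19μC, V=9.50V), C2(6μF, Q=19μC, V=3.17V), C3(6μF, Q=4μC, V=0.67V), C4(1μF, Q=5μC, V=5.00V)
Op 1: CLOSE 1-2: Q_total=38.00, C_total=8.00, V=4.75; Q1=9.50, Q2=28.50; dissipated=30.083
Op 2: GROUND 4: Q4=0; energy lost=12.500
Op 3: CLOSE 3-4: Q_total=4.00, C_total=7.00, V=0.57; Q3=3.43, Q4=0.57; dissipated=0.190
Op 4: CLOSE 1-4: Q_total=10.07, C_total=3.00, V=3.36; Q1=6.71, Q4=3.36; dissipated=5.820
Final charges: Q1=6.71, Q2=28.50, Q3=3.43, Q4=3.36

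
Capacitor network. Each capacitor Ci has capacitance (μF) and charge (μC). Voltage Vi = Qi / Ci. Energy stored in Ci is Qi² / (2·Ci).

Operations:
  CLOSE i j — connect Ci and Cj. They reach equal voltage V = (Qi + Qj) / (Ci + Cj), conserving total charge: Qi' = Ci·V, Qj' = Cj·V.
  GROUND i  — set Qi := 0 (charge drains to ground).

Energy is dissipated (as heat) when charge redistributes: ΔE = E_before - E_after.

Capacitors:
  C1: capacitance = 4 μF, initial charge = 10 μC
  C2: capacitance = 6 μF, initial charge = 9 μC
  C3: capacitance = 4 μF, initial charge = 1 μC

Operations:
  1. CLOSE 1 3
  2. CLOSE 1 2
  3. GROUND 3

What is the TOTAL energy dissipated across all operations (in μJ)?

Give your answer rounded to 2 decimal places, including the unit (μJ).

Answer: 8.86 μJ

Derivation:
Initial: C1(4μF, Q=10μC, V=2.50V), C2(6μF, Q=9μC, V=1.50V), C3(4μF, Q=1μC, V=0.25V)
Op 1: CLOSE 1-3: Q_total=11.00, C_total=8.00, V=1.38; Q1=5.50, Q3=5.50; dissipated=5.062
Op 2: CLOSE 1-2: Q_total=14.50, C_total=10.00, V=1.45; Q1=5.80, Q2=8.70; dissipated=0.019
Op 3: GROUND 3: Q3=0; energy lost=3.781
Total dissipated: 8.863 μJ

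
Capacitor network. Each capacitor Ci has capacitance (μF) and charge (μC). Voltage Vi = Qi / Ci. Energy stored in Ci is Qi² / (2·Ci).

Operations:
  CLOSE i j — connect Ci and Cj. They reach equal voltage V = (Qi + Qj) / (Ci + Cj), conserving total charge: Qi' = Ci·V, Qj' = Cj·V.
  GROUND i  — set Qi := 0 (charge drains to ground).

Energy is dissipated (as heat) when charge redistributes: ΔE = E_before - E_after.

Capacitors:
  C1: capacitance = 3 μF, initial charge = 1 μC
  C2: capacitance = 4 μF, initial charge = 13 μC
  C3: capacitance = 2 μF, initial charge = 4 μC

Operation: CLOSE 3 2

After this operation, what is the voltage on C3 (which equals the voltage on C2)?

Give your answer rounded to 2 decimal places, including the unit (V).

Answer: 2.83 V

Derivation:
Initial: C1(3μF, Q=1μC, V=0.33V), C2(4μF, Q=13μC, V=3.25V), C3(2μF, Q=4μC, V=2.00V)
Op 1: CLOSE 3-2: Q_total=17.00, C_total=6.00, V=2.83; Q3=5.67, Q2=11.33; dissipated=1.042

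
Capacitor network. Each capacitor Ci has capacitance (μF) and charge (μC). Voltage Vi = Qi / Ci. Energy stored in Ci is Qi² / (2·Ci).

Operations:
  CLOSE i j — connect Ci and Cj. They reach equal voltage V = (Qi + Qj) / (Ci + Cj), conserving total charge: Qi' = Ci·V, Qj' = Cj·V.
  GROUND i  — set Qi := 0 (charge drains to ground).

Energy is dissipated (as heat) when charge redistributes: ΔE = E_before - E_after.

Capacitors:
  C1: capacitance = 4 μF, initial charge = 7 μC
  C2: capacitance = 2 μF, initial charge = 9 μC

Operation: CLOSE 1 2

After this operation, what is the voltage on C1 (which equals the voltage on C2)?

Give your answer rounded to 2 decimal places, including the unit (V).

Answer: 2.67 V

Derivation:
Initial: C1(4μF, Q=7μC, V=1.75V), C2(2μF, Q=9μC, V=4.50V)
Op 1: CLOSE 1-2: Q_total=16.00, C_total=6.00, V=2.67; Q1=10.67, Q2=5.33; dissipated=5.042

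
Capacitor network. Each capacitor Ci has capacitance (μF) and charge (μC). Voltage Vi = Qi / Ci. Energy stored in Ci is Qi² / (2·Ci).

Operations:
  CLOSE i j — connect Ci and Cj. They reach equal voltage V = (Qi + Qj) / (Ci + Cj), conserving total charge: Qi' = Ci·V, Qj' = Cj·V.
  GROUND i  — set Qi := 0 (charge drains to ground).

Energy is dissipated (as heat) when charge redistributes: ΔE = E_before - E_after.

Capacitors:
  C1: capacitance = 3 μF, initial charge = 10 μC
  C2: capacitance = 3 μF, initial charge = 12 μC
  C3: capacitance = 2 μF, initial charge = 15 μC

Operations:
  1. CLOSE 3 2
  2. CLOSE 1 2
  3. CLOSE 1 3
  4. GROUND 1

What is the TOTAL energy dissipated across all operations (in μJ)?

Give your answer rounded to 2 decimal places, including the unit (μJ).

Answer: 45.47 μJ

Derivation:
Initial: C1(3μF, Q=10μC, V=3.33V), C2(3μF, Q=12μC, V=4.00V), C3(2μF, Q=15μC, V=7.50V)
Op 1: CLOSE 3-2: Q_total=27.00, C_total=5.00, V=5.40; Q3=10.80, Q2=16.20; dissipated=7.350
Op 2: CLOSE 1-2: Q_total=26.20, C_total=6.00, V=4.37; Q1=13.10, Q2=13.10; dissipated=3.203
Op 3: CLOSE 1-3: Q_total=23.90, C_total=5.00, V=4.78; Q1=14.34, Q3=9.56; dissipated=0.641
Op 4: GROUND 1: Q1=0; energy lost=34.273
Total dissipated: 45.467 μJ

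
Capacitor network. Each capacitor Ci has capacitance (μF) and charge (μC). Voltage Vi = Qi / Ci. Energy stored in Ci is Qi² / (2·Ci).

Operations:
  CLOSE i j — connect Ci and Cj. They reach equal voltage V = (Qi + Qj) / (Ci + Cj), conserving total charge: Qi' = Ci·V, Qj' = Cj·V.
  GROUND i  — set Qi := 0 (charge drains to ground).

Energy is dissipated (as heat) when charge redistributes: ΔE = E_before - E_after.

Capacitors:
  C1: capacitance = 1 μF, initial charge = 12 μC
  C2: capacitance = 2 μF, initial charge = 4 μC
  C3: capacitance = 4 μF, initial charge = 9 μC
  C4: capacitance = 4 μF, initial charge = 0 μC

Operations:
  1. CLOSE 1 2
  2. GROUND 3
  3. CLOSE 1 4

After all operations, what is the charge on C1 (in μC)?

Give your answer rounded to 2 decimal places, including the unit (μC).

Initial: C1(1μF, Q=12μC, V=12.00V), C2(2μF, Q=4μC, V=2.00V), C3(4μF, Q=9μC, V=2.25V), C4(4μF, Q=0μC, V=0.00V)
Op 1: CLOSE 1-2: Q_total=16.00, C_total=3.00, V=5.33; Q1=5.33, Q2=10.67; dissipated=33.333
Op 2: GROUND 3: Q3=0; energy lost=10.125
Op 3: CLOSE 1-4: Q_total=5.33, C_total=5.00, V=1.07; Q1=1.07, Q4=4.27; dissipated=11.378
Final charges: Q1=1.07, Q2=10.67, Q3=0.00, Q4=4.27

Answer: 1.07 μC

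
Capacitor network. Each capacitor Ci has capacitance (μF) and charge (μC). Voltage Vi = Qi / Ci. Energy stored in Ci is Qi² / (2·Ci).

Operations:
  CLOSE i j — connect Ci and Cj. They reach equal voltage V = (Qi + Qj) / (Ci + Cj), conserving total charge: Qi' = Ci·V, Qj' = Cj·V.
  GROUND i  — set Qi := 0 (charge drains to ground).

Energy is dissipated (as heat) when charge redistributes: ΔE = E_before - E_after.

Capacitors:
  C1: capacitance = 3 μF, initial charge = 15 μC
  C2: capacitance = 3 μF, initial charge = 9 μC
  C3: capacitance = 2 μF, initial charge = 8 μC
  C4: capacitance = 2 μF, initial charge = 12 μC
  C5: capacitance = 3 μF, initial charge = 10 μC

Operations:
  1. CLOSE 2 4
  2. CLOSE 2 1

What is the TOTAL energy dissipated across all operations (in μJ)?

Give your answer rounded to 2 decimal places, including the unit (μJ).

Initial: C1(3μF, Q=15μC, V=5.00V), C2(3μF, Q=9μC, V=3.00V), C3(2μF, Q=8μC, V=4.00V), C4(2μF, Q=12μC, V=6.00V), C5(3μF, Q=10μC, V=3.33V)
Op 1: CLOSE 2-4: Q_total=21.00, C_total=5.00, V=4.20; Q2=12.60, Q4=8.40; dissipated=5.400
Op 2: CLOSE 2-1: Q_total=27.60, C_total=6.00, V=4.60; Q2=13.80, Q1=13.80; dissipated=0.480
Total dissipated: 5.880 μJ

Answer: 5.88 μJ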